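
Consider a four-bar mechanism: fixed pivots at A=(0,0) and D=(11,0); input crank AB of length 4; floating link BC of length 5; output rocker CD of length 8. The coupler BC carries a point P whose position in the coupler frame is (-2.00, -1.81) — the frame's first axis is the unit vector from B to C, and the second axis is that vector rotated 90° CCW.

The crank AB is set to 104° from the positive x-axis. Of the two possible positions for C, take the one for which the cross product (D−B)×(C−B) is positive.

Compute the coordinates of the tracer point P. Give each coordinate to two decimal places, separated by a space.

-2.95 2.05

A=(0,0), D=(11.00,0)
B = A + 4.00·(cos104°, sin104°) = (-0.9677, 3.8812)
|BD| = 12.5813
circle(B,5.00) ∩ circle(D,8.00): a=4.7407, h=1.5892
  candidates: C₊=(4.0321,3.9304) cross=19.994; C₋=(3.0516,0.9071) cross=-19.994
  mode + wants cross > 0 → take C=(4.0321,3.9304) (cross=19.994)
ex = (C−B)/|BC| = (1.0000,0.0098); ey = (-0.0098,1.0000)
P = B + -2.00·ex + -1.81·ey = (-2.9498,2.0516)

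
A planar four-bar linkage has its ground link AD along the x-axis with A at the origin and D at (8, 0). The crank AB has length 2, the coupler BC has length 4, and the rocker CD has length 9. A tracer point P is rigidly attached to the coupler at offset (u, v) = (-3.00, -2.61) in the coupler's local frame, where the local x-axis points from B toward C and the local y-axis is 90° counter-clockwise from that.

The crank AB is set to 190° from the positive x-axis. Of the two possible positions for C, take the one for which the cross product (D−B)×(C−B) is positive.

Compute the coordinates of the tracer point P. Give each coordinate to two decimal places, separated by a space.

A=(0,0), D=(8.00,0)
B = A + 2.00·(cos190°, sin190°) = (-1.9696, -0.3473)
|BD| = 9.9757
circle(B,4.00) ∩ circle(D,9.00): a=1.7299, h=3.6066
  candidates: C₊=(-0.3663,3.3173) cross=35.978; C₋=(-0.1152,-3.8915) cross=-35.978
  mode + wants cross > 0 → take C=(-0.3663,3.3173) (cross=35.978)
ex = (C−B)/|BC| = (0.4008,0.9162); ey = (-0.9162,0.4008)
P = B + -3.00·ex + -2.61·ey = (-0.7809,-4.1419)

-0.78 -4.14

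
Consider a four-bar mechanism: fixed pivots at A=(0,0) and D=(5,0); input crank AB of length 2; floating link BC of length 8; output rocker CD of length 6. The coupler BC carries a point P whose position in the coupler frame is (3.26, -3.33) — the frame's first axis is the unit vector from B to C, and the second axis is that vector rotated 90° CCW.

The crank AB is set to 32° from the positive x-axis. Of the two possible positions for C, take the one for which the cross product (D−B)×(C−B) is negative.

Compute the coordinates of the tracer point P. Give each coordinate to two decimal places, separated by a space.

A=(0,0), D=(5.00,0)
B = A + 2.00·(cos32°, sin32°) = (1.6961, 1.0598)
|BD| = 3.4697
circle(B,8.00) ∩ circle(D,6.00): a=5.7698, h=5.5416
  candidates: C₊=(8.8828,4.5742) cross=19.228; C₋=(5.4974,-5.9793) cross=-19.228
  mode - wants cross < 0 → take C=(5.4974,-5.9793) (cross=-19.228)
ex = (C−B)/|BC| = (0.4752,-0.8799); ey = (0.8799,0.4752)
P = B + 3.26·ex + -3.33·ey = (0.3151,-3.3909)

0.32 -3.39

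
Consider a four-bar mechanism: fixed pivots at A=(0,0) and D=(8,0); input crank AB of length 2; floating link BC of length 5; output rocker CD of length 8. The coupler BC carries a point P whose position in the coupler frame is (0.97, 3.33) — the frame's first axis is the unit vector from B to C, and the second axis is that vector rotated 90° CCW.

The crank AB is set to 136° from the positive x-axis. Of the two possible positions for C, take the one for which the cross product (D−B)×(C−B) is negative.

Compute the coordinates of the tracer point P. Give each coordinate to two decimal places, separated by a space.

1.99 1.90

A=(0,0), D=(8.00,0)
B = A + 2.00·(cos136°, sin136°) = (-1.4387, 1.3893)
|BD| = 9.5404
circle(B,5.00) ∩ circle(D,8.00): a=2.7262, h=4.1914
  candidates: C₊=(1.8689,5.1390) cross=39.987; C₋=(0.6481,-3.1544) cross=-39.987
  mode - wants cross < 0 → take C=(0.6481,-3.1544) (cross=-39.987)
ex = (C−B)/|BC| = (0.4174,-0.9087); ey = (0.9087,0.4174)
P = B + 0.97·ex + 3.33·ey = (1.9923,1.8977)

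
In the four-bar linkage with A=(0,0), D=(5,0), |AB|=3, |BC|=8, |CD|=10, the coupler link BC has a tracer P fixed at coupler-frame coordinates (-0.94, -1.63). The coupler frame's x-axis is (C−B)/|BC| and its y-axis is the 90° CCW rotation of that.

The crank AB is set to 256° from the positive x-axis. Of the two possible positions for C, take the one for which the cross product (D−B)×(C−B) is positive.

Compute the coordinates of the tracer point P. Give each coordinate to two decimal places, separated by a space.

A=(0,0), D=(5.00,0)
B = A + 3.00·(cos256°, sin256°) = (-0.7258, -2.9109)
|BD| = 6.4232
circle(B,8.00) ∩ circle(D,10.00): a=0.4093, h=7.9895
  candidates: C₊=(-3.9816,4.3966) cross=51.318; C₋=(3.2598,-9.8474) cross=-51.318
  mode + wants cross > 0 → take C=(-3.9816,4.3966) (cross=51.318)
ex = (C−B)/|BC| = (-0.4070,0.9134); ey = (-0.9134,-0.4070)
P = B + -0.94·ex + -1.63·ey = (1.1457,-3.1061)

1.15 -3.11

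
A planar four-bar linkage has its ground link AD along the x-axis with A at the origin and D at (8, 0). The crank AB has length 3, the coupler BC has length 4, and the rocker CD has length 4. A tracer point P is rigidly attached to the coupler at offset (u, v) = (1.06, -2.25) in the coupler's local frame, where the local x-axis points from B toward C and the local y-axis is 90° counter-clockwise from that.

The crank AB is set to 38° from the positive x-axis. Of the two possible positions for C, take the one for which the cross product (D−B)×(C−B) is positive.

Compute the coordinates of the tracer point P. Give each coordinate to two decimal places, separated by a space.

4.25 0.22

A=(0,0), D=(8.00,0)
B = A + 3.00·(cos38°, sin38°) = (2.3640, 1.8470)
|BD| = 5.9309
circle(B,4.00) ∩ circle(D,4.00): a=2.9654, h=2.6844
  candidates: C₊=(6.0180,3.4744) cross=15.921; C₋=(4.3460,-1.6274) cross=-15.921
  mode + wants cross > 0 → take C=(6.0180,3.4744) (cross=15.921)
ex = (C−B)/|BC| = (0.9135,0.4069); ey = (-0.4069,0.9135)
P = B + 1.06·ex + -2.25·ey = (4.2478,0.2229)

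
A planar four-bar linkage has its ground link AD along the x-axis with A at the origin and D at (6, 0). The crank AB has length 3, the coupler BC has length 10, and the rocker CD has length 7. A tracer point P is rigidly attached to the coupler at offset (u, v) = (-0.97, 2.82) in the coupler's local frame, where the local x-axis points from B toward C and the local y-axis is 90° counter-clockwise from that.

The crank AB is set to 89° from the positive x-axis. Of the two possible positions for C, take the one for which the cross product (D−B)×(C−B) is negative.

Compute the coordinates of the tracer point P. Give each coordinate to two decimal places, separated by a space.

2.40 4.83

A=(0,0), D=(6.00,0)
B = A + 3.00·(cos89°, sin89°) = (0.0524, 2.9995)
|BD| = 6.6612
circle(B,10.00) ∩ circle(D,7.00): a=7.1587, h=6.9823
  candidates: C₊=(9.5884,6.0103) cross=46.511; C₋=(3.3001,-6.4584) cross=-46.511
  mode - wants cross < 0 → take C=(3.3001,-6.4584) (cross=-46.511)
ex = (C−B)/|BC| = (0.3248,-0.9458); ey = (0.9458,0.3248)
P = B + -0.97·ex + 2.82·ey = (2.4045,4.8328)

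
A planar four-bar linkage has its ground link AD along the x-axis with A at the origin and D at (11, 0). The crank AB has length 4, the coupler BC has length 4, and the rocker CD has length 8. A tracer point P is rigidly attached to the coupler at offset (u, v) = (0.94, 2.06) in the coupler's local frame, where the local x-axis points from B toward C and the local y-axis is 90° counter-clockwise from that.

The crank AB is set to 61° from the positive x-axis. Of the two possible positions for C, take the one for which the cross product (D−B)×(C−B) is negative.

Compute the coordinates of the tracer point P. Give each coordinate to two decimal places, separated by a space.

A=(0,0), D=(11.00,0)
B = A + 4.00·(cos61°, sin61°) = (1.9392, 3.4985)
|BD| = 9.7127
circle(B,4.00) ∩ circle(D,8.00): a=2.3854, h=3.2109
  candidates: C₊=(5.3211,5.6347) cross=31.187; C₋=(3.0079,-0.3561) cross=-31.187
  mode - wants cross < 0 → take C=(3.0079,-0.3561) (cross=-31.187)
ex = (C−B)/|BC| = (0.2672,-0.9636); ey = (0.9636,0.2672)
P = B + 0.94·ex + 2.06·ey = (4.1755,3.1430)

4.18 3.14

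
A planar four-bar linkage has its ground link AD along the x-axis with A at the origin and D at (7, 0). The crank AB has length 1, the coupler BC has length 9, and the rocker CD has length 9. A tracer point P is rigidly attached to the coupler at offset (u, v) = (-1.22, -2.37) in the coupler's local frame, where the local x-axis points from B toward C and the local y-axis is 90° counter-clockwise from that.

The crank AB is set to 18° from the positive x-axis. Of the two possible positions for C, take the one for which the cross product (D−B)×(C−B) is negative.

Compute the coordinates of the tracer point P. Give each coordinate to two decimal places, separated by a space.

-1.67 0.79

A=(0,0), D=(7.00,0)
B = A + 1.00·(cos18°, sin18°) = (0.9511, 0.3090)
|BD| = 6.0568
circle(B,9.00) ∩ circle(D,9.00): a=3.0284, h=8.4752
  candidates: C₊=(4.4079,8.6187) cross=51.333; C₋=(3.5431,-8.3096) cross=-51.333
  mode - wants cross < 0 → take C=(3.5431,-8.3096) (cross=-51.333)
ex = (C−B)/|BC| = (0.2880,-0.9576); ey = (0.9576,0.2880)
P = B + -1.22·ex + -2.37·ey = (-1.6699,0.7947)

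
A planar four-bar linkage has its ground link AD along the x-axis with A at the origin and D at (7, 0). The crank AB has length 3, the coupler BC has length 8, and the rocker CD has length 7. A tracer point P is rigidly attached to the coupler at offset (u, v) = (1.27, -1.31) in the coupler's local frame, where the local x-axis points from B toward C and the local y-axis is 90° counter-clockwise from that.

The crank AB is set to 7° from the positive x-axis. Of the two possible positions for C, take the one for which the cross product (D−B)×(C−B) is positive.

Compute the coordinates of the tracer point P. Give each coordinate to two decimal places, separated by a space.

4.77 0.68

A=(0,0), D=(7.00,0)
B = A + 3.00·(cos7°, sin7°) = (2.9776, 0.3656)
|BD| = 4.0389
circle(B,8.00) ∩ circle(D,7.00): a=3.8764, h=6.9981
  candidates: C₊=(7.4716,6.9841) cross=28.265; C₋=(6.2046,-6.9547) cross=-28.265
  mode + wants cross > 0 → take C=(7.4716,6.9841) (cross=28.265)
ex = (C−B)/|BC| = (0.5617,0.8273); ey = (-0.8273,0.5617)
P = B + 1.27·ex + -1.31·ey = (4.7748,0.6804)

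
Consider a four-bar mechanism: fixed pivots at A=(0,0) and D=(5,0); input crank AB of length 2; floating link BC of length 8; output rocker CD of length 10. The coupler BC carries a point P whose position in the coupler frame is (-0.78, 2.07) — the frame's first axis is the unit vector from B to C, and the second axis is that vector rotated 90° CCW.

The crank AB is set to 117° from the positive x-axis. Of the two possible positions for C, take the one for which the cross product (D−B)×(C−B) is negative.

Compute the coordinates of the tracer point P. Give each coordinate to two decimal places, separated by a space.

A=(0,0), D=(5.00,0)
B = A + 2.00·(cos117°, sin117°) = (-0.9080, 1.7820)
|BD| = 6.1709
circle(B,8.00) ∩ circle(D,10.00): a=0.1685, h=7.9982
  candidates: C₊=(1.5631,9.3908) cross=49.356; C₋=(-3.0564,-5.9241) cross=-49.356
  mode - wants cross < 0 → take C=(-3.0564,-5.9241) (cross=-49.356)
ex = (C−B)/|BC| = (-0.2685,-0.9633); ey = (0.9633,-0.2685)
P = B + -0.78·ex + 2.07·ey = (1.2954,1.9775)

1.30 1.98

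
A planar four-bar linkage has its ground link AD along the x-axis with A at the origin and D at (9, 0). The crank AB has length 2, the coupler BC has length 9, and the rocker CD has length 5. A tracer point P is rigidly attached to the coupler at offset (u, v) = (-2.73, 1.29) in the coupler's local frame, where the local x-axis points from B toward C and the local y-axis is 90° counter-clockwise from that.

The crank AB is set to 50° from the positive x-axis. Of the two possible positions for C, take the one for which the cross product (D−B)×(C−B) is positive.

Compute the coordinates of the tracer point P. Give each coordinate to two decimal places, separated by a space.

A=(0,0), D=(9.00,0)
B = A + 2.00·(cos50°, sin50°) = (1.2856, 1.5321)
|BD| = 7.8651
circle(B,9.00) ∩ circle(D,5.00): a=7.4926, h=4.9861
  candidates: C₊=(9.6059,4.9632) cross=39.216; C₋=(7.6634,-4.8180) cross=-39.216
  mode + wants cross > 0 → take C=(9.6059,4.9632) (cross=39.216)
ex = (C−B)/|BC| = (0.9245,0.3812); ey = (-0.3812,0.9245)
P = B + -2.73·ex + 1.29·ey = (-1.7300,1.6839)

-1.73 1.68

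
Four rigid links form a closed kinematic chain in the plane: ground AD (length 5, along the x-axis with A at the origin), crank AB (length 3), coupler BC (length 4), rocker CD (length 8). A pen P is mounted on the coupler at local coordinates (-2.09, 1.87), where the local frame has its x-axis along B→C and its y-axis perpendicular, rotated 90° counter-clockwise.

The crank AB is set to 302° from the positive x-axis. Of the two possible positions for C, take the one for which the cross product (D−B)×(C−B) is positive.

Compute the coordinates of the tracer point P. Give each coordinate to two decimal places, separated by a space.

A=(0,0), D=(5.00,0)
B = A + 3.00·(cos302°, sin302°) = (1.5898, -2.5441)
|BD| = 4.2547
circle(B,4.00) ∩ circle(D,8.00): a=-3.5135, h=1.9119
  candidates: C₊=(-2.3696,-3.1126) cross=8.135; C₋=(-0.0831,-6.1775) cross=-8.135
  mode + wants cross > 0 → take C=(-2.3696,-3.1126) (cross=8.135)
ex = (C−B)/|BC| = (-0.9898,-0.1421); ey = (0.1421,-0.9898)
P = B + -2.09·ex + 1.87·ey = (3.9243,-4.0981)

3.92 -4.10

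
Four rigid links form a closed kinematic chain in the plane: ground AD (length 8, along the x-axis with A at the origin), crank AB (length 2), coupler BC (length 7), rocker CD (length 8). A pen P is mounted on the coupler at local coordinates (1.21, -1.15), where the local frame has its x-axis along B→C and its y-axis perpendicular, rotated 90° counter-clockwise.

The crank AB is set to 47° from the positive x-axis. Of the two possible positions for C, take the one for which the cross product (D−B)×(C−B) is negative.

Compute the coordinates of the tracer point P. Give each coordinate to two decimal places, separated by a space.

0.36 0.13

A=(0,0), D=(8.00,0)
B = A + 2.00·(cos47°, sin47°) = (1.3640, 1.4627)
|BD| = 6.7953
circle(B,7.00) ∩ circle(D,8.00): a=2.2939, h=6.6135
  candidates: C₊=(5.0277,7.4274) cross=44.940; C₋=(2.1806,-5.4895) cross=-44.940
  mode - wants cross < 0 → take C=(2.1806,-5.4895) (cross=-44.940)
ex = (C−B)/|BC| = (0.1167,-0.9932); ey = (0.9932,0.1167)
P = B + 1.21·ex + -1.15·ey = (0.3630,0.1268)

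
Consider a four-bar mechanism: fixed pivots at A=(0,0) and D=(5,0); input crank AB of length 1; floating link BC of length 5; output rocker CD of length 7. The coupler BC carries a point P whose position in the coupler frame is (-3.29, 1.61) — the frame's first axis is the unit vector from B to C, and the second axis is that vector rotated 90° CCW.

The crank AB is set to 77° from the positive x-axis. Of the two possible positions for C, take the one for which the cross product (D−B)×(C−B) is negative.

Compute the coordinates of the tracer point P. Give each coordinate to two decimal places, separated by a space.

A=(0,0), D=(5.00,0)
B = A + 1.00·(cos77°, sin77°) = (0.2250, 0.9744)
|BD| = 4.8734
circle(B,5.00) ∩ circle(D,7.00): a=-0.0256, h=4.9999
  candidates: C₊=(1.1995,5.8785) cross=24.367; C₋=(-0.7998,-3.9195) cross=-24.367
  mode - wants cross < 0 → take C=(-0.7998,-3.9195) (cross=-24.367)
ex = (C−B)/|BC| = (-0.2049,-0.9788); ey = (0.9788,-0.2049)
P = B + -3.29·ex + 1.61·ey = (2.4751,3.8646)

2.48 3.86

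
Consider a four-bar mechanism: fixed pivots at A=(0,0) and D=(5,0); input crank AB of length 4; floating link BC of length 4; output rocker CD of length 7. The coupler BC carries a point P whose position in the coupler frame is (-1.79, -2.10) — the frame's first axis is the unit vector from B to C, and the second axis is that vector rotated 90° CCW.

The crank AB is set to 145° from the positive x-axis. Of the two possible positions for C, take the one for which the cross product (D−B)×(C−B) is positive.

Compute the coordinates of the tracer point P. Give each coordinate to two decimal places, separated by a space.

A=(0,0), D=(5.00,0)
B = A + 4.00·(cos145°, sin145°) = (-3.2766, 2.2943)
|BD| = 8.5887
circle(B,4.00) ∩ circle(D,7.00): a=2.3732, h=3.2199
  candidates: C₊=(-0.1295,4.7632) cross=27.655; C₋=(-1.8497,-1.4425) cross=-27.655
  mode + wants cross > 0 → take C=(-0.1295,4.7632) (cross=27.655)
ex = (C−B)/|BC| = (0.7868,0.6172); ey = (-0.6172,0.7868)
P = B + -1.79·ex + -2.10·ey = (-3.3888,-0.4628)

-3.39 -0.46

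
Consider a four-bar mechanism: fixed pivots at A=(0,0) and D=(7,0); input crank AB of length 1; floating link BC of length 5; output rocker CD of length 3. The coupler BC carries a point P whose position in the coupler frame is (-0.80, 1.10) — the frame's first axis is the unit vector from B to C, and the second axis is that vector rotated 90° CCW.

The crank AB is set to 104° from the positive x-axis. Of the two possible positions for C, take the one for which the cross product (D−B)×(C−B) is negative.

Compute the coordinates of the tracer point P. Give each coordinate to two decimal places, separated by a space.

-0.48 2.31

A=(0,0), D=(7.00,0)
B = A + 1.00·(cos104°, sin104°) = (-0.2419, 0.9703)
|BD| = 7.3066
circle(B,5.00) ∩ circle(D,3.00): a=4.7482, h=1.5667
  candidates: C₊=(4.6723,1.8926) cross=11.447; C₋=(4.2562,-1.2131) cross=-11.447
  mode - wants cross < 0 → take C=(4.2562,-1.2131) (cross=-11.447)
ex = (C−B)/|BC| = (0.8996,-0.4367); ey = (0.4367,0.8996)
P = B + -0.80·ex + 1.10·ey = (-0.4813,2.3092)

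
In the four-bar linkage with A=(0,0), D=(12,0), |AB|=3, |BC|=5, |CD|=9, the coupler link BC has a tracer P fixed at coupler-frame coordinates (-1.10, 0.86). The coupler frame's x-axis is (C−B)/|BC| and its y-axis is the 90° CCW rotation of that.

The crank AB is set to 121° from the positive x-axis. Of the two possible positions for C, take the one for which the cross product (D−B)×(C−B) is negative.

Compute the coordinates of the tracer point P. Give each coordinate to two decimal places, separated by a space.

-2.20 3.81

A=(0,0), D=(12.00,0)
B = A + 3.00·(cos121°, sin121°) = (-1.5451, 2.5715)
|BD| = 13.7870
circle(B,5.00) ∩ circle(D,9.00): a=4.8626, h=1.1640
  candidates: C₊=(3.4493,2.8081) cross=16.048; C₋=(3.0151,0.5210) cross=-16.048
  mode - wants cross < 0 → take C=(3.0151,0.5210) (cross=-16.048)
ex = (C−B)/|BC| = (0.9120,-0.4101); ey = (0.4101,0.9120)
P = B + -1.10·ex + 0.86·ey = (-2.1957,3.8070)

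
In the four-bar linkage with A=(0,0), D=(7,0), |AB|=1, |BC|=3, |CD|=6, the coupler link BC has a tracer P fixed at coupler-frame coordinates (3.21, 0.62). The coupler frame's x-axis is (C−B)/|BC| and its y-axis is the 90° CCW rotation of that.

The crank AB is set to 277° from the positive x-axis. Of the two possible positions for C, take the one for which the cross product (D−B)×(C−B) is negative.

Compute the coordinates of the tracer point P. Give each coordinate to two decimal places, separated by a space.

2.62 -3.10

A=(0,0), D=(7.00,0)
B = A + 1.00·(cos277°, sin277°) = (0.1219, -0.9925)
|BD| = 6.9494
circle(B,3.00) ∩ circle(D,6.00): a=1.5321, h=2.5793
  candidates: C₊=(1.2698,1.7791) cross=17.924; C₋=(2.0066,-3.3266) cross=-17.924
  mode - wants cross < 0 → take C=(2.0066,-3.3266) (cross=-17.924)
ex = (C−B)/|BC| = (0.6282,-0.7780); ey = (0.7780,0.6282)
P = B + 3.21·ex + 0.62·ey = (2.6209,-3.1004)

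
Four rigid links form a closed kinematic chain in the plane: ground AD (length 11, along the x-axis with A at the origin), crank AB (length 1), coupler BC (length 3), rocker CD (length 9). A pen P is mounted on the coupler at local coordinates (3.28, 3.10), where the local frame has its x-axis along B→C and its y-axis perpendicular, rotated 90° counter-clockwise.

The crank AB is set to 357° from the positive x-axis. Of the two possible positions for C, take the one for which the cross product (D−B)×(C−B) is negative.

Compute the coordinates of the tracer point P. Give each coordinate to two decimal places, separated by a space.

5.28 -1.48

A=(0,0), D=(11.00,0)
B = A + 1.00·(cos357°, sin357°) = (0.9986, -0.0523)
|BD| = 10.0015
circle(B,3.00) ∩ circle(D,9.00): a=1.4013, h=2.6526
  candidates: C₊=(2.3860,2.6076) cross=26.530; C₋=(2.4138,-2.6976) cross=-26.530
  mode - wants cross < 0 → take C=(2.4138,-2.6976) (cross=-26.530)
ex = (C−B)/|BC| = (0.4717,-0.8817); ey = (0.8817,0.4717)
P = B + 3.28·ex + 3.10·ey = (5.2793,-1.4821)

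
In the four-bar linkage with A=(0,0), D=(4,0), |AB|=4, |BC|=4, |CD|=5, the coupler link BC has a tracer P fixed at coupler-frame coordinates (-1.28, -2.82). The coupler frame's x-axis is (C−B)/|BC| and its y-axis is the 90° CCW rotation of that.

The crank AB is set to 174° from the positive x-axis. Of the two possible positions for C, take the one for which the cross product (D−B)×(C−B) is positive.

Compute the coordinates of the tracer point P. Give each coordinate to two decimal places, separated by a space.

-3.79 -2.67

A=(0,0), D=(4.00,0)
B = A + 4.00·(cos174°, sin174°) = (-3.9781, 0.4181)
|BD| = 7.9890
circle(B,4.00) ∩ circle(D,5.00): a=3.4312, h=2.0559
  candidates: C₊=(-0.4439,2.2916) cross=16.424; C₋=(-0.6591,-1.8145) cross=-16.424
  mode + wants cross > 0 → take C=(-0.4439,2.2916) (cross=16.424)
ex = (C−B)/|BC| = (0.8835,0.4684); ey = (-0.4684,0.8835)
P = B + -1.28·ex + -2.82·ey = (-3.7882,-2.6730)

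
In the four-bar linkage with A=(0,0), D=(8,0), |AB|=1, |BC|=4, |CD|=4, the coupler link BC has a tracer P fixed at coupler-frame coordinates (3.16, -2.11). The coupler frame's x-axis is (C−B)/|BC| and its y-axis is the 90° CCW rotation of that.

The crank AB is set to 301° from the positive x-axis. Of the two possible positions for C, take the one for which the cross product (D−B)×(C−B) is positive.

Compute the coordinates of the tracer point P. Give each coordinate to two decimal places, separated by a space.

A=(0,0), D=(8.00,0)
B = A + 1.00·(cos301°, sin301°) = (0.5150, -0.8572)
|BD| = 7.5339
circle(B,4.00) ∩ circle(D,4.00): a=3.7669, h=1.3454
  candidates: C₊=(4.1044,0.9081) cross=10.136; C₋=(4.4106,-1.7653) cross=-10.136
  mode + wants cross > 0 → take C=(4.1044,0.9081) (cross=10.136)
ex = (C−B)/|BC| = (0.8974,0.4413); ey = (-0.4413,0.8974)
P = B + 3.16·ex + -2.11·ey = (4.2818,-1.3560)

4.28 -1.36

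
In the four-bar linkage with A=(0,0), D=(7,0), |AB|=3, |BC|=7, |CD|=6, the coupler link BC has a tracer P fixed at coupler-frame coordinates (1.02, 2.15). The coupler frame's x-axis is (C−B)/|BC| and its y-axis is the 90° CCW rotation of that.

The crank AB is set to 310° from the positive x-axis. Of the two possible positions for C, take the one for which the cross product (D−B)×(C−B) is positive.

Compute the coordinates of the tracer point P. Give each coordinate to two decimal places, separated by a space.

-0.01 -0.92

A=(0,0), D=(7.00,0)
B = A + 3.00·(cos310°, sin310°) = (1.9284, -2.2981)
|BD| = 5.5680
circle(B,7.00) ∩ circle(D,6.00): a=3.9514, h=5.7781
  candidates: C₊=(3.1426,4.5957) cross=32.173; C₋=(7.9123,-5.9302) cross=-32.173
  mode + wants cross > 0 → take C=(3.1426,4.5957) (cross=32.173)
ex = (C−B)/|BC| = (0.1735,0.9848); ey = (-0.9848,0.1735)
P = B + 1.02·ex + 2.15·ey = (-0.0121,-0.9206)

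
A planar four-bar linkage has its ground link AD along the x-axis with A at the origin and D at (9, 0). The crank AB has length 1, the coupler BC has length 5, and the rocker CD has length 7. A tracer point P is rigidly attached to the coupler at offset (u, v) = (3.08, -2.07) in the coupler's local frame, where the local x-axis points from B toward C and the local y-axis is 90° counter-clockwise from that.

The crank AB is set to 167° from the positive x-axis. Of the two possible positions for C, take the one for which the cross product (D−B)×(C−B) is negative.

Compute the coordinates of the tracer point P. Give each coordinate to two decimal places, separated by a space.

A=(0,0), D=(9.00,0)
B = A + 1.00·(cos167°, sin167°) = (-0.9744, 0.2250)
|BD| = 9.9769
circle(B,5.00) ∩ circle(D,7.00): a=3.7857, h=3.2663
  candidates: C₊=(2.8840,3.4051) cross=32.587; C₋=(2.7367,-3.1259) cross=-32.587
  mode - wants cross < 0 → take C=(2.7367,-3.1259) (cross=-32.587)
ex = (C−B)/|BC| = (0.7422,-0.6702); ey = (0.6702,0.7422)
P = B + 3.08·ex + -2.07·ey = (-0.0756,-3.3755)

-0.08 -3.38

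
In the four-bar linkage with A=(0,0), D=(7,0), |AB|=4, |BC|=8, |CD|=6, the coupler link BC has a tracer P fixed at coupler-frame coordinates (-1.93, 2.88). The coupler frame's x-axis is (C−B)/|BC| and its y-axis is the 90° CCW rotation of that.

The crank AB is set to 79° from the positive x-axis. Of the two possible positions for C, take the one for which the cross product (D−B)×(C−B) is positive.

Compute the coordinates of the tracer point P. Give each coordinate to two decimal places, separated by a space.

-1.79 6.27

A=(0,0), D=(7.00,0)
B = A + 4.00·(cos79°, sin79°) = (0.7632, 3.9265)
|BD| = 7.3699
circle(B,8.00) ∩ circle(D,6.00): a=5.5846, h=5.7282
  candidates: C₊=(8.5411,5.7987) cross=42.216; C₋=(2.4373,-3.8964) cross=-42.216
  mode + wants cross > 0 → take C=(8.5411,5.7987) (cross=42.216)
ex = (C−B)/|BC| = (0.9722,0.2340); ey = (-0.2340,0.9722)
P = B + -1.93·ex + 2.88·ey = (-1.7872,6.2749)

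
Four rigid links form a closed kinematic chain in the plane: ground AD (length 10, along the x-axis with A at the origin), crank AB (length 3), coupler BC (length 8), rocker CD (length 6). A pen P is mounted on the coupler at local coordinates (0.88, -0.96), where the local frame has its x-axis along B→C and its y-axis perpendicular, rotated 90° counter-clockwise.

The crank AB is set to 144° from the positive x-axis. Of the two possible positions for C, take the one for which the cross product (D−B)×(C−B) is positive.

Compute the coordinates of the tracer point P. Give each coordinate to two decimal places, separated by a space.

A=(0,0), D=(10.00,0)
B = A + 3.00·(cos144°, sin144°) = (-2.4271, 1.7634)
|BD| = 12.5515
circle(B,8.00) ∩ circle(D,6.00): a=7.3912, h=3.0611
  candidates: C₊=(5.3209,3.7558) cross=38.422; C₋=(4.4608,-2.3058) cross=-38.422
  mode + wants cross > 0 → take C=(5.3209,3.7558) (cross=38.422)
ex = (C−B)/|BC| = (0.9685,0.2491); ey = (-0.2491,0.9685)
P = B + 0.88·ex + -0.96·ey = (-1.3357,1.0528)

-1.34 1.05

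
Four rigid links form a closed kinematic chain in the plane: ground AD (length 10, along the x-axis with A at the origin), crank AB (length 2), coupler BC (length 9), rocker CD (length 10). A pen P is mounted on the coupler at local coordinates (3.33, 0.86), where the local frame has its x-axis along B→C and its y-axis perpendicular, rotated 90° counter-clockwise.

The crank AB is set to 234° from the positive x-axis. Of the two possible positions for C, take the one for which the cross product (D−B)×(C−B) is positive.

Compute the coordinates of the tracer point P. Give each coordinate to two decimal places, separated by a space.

-0.61 1.77

A=(0,0), D=(10.00,0)
B = A + 2.00·(cos234°, sin234°) = (-1.1756, -1.6180)
|BD| = 11.2921
circle(B,9.00) ∩ circle(D,10.00): a=4.8048, h=7.6101
  candidates: C₊=(2.4891,6.6021) cross=85.935; C₋=(4.6701,-8.4612) cross=-85.935
  mode + wants cross > 0 → take C=(2.4891,6.6021) (cross=85.935)
ex = (C−B)/|BC| = (0.4072,0.9133); ey = (-0.9133,0.4072)
P = B + 3.33·ex + 0.86·ey = (-0.6051,1.7736)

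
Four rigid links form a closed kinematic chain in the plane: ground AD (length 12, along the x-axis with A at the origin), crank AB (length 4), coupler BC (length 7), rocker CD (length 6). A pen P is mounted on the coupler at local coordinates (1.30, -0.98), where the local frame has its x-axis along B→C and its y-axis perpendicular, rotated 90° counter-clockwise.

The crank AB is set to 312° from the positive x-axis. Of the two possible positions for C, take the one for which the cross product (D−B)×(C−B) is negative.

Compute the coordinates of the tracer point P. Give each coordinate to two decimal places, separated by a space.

3.57 -4.33

A=(0,0), D=(12.00,0)
B = A + 4.00·(cos312°, sin312°) = (2.6765, -2.9726)
|BD| = 9.7859
circle(B,7.00) ∩ circle(D,6.00): a=5.5572, h=4.2565
  candidates: C₊=(6.6781,2.7709) cross=41.654; C₋=(9.2641,-5.3399) cross=-41.654
  mode - wants cross < 0 → take C=(9.2641,-5.3399) (cross=-41.654)
ex = (C−B)/|BC| = (0.9411,-0.3382); ey = (0.3382,0.9411)
P = B + 1.30·ex + -0.98·ey = (3.5685,-4.3345)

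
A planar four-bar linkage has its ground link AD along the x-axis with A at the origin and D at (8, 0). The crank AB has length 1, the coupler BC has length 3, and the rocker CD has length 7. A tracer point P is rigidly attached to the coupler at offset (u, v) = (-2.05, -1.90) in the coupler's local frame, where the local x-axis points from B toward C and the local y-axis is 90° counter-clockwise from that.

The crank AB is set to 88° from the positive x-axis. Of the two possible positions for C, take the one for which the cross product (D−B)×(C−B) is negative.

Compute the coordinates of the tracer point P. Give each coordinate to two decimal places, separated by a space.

-2.52 2.13

A=(0,0), D=(8.00,0)
B = A + 1.00·(cos88°, sin88°) = (0.0349, 0.9994)
|BD| = 8.0276
circle(B,3.00) ∩ circle(D,7.00): a=1.5224, h=2.5850
  candidates: C₊=(1.8672,3.3748) cross=20.752; C₋=(1.2236,-1.7551) cross=-20.752
  mode - wants cross < 0 → take C=(1.2236,-1.7551) (cross=-20.752)
ex = (C−B)/|BC| = (0.3962,-0.9182); ey = (0.9182,0.3962)
P = B + -2.05·ex + -1.90·ey = (-2.5219,2.1288)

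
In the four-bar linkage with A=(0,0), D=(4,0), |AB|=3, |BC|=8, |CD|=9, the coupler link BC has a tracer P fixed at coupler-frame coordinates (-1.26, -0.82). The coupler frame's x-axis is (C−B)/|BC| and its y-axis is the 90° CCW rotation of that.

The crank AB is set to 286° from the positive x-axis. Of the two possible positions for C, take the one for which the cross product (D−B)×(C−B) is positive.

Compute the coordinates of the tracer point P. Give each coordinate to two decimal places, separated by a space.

2.27 -3.29

A=(0,0), D=(4.00,0)
B = A + 3.00·(cos286°, sin286°) = (0.8269, -2.8838)
|BD| = 4.2877
circle(B,8.00) ∩ circle(D,9.00): a=0.1615, h=7.9984
  candidates: C₊=(-4.4330,3.1439) cross=34.295; C₋=(6.3258,-8.6943) cross=-34.295
  mode + wants cross > 0 → take C=(-4.4330,3.1439) (cross=34.295)
ex = (C−B)/|BC| = (-0.6575,0.7535); ey = (-0.7535,-0.6575)
P = B + -1.26·ex + -0.82·ey = (2.2732,-3.2940)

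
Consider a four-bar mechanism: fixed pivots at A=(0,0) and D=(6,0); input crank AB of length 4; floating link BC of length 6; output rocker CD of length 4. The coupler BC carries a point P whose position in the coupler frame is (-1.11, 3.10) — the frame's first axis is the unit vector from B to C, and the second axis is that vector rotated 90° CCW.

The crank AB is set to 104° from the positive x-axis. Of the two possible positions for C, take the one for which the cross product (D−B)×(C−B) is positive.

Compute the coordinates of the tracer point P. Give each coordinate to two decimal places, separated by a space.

-2.08 6.98

A=(0,0), D=(6.00,0)
B = A + 4.00·(cos104°, sin104°) = (-0.9677, 3.8812)
|BD| = 7.9757
circle(B,6.00) ∩ circle(D,4.00): a=5.2417, h=2.9197
  candidates: C₊=(5.0323,3.8812) cross=23.287; C₋=(2.1907,-1.2203) cross=-23.287
  mode + wants cross > 0 → take C=(5.0323,3.8812) (cross=23.287)
ex = (C−B)/|BC| = (1.0000,0.0000); ey = (-0.0000,1.0000)
P = B + -1.11·ex + 3.10·ey = (-2.0777,6.9812)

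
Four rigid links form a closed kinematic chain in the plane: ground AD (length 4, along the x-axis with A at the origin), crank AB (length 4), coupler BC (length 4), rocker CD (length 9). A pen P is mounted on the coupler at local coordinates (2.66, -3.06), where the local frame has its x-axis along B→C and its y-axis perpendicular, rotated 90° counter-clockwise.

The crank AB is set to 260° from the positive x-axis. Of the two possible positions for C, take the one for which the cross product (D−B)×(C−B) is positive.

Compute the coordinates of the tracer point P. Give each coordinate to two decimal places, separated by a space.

-2.41 -0.27

A=(0,0), D=(4.00,0)
B = A + 4.00·(cos260°, sin260°) = (-0.6946, -3.9392)
|BD| = 6.1284
circle(B,4.00) ∩ circle(D,9.00): a=-2.2390, h=3.3146
  candidates: C₊=(-4.5404,-2.8393) cross=20.313; C₋=(-0.2792,-7.9176) cross=-20.313
  mode + wants cross > 0 → take C=(-4.5404,-2.8393) (cross=20.313)
ex = (C−B)/|BC| = (-0.9615,0.2750); ey = (-0.2750,-0.9615)
P = B + 2.66·ex + -3.06·ey = (-2.4106,-0.2657)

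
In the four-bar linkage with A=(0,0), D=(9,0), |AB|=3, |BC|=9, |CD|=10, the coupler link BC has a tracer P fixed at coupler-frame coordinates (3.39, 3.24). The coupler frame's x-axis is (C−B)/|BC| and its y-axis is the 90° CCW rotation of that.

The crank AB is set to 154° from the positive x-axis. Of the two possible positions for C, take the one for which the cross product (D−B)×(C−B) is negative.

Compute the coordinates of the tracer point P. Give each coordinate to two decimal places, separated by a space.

1.75 -0.16

A=(0,0), D=(9.00,0)
B = A + 3.00·(cos154°, sin154°) = (-2.6964, 1.3151)
|BD| = 11.7701
circle(B,9.00) ∩ circle(D,10.00): a=5.0779, h=7.4307
  candidates: C₊=(3.1800,8.1319) cross=87.460; C₋=(1.5195,-6.6364) cross=-87.460
  mode - wants cross < 0 → take C=(1.5195,-6.6364) (cross=-87.460)
ex = (C−B)/|BC| = (0.4684,-0.8835); ey = (0.8835,0.4684)
P = B + 3.39·ex + 3.24·ey = (1.7541,-0.1622)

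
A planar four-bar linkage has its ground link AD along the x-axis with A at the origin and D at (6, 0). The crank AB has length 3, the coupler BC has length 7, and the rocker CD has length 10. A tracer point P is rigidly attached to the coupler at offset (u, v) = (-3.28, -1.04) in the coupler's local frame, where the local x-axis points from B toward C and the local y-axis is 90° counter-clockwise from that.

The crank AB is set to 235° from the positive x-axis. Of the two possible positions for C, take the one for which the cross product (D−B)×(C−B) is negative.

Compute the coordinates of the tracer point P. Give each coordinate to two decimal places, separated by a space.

A=(0,0), D=(6.00,0)
B = A + 3.00·(cos235°, sin235°) = (-1.7207, -2.4575)
|BD| = 8.1024
circle(B,7.00) ∩ circle(D,10.00): a=0.9040, h=6.9414
  candidates: C₊=(-2.9647,4.4311) cross=56.242; C₋=(1.2460,-8.7977) cross=-56.242
  mode - wants cross < 0 → take C=(1.2460,-8.7977) (cross=-56.242)
ex = (C−B)/|BC| = (0.4238,-0.9057); ey = (0.9057,0.4238)
P = B + -3.28·ex + -1.04·ey = (-4.0528,0.0726)

-4.05 0.07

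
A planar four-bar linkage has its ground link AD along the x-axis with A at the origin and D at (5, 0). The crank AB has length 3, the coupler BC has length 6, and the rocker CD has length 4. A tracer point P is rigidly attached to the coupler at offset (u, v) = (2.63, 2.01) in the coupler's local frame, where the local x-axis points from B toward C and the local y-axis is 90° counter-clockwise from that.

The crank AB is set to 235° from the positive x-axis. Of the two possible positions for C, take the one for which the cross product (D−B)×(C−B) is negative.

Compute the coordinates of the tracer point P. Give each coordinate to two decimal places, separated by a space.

1.31 -1.14

A=(0,0), D=(5.00,0)
B = A + 3.00·(cos235°, sin235°) = (-1.7207, -2.4575)
|BD| = 7.1559
circle(B,6.00) ∩ circle(D,4.00): a=4.9754, h=3.3534
  candidates: C₊=(1.8005,2.4006) cross=23.997; C₋=(4.1037,-3.8983) cross=-23.997
  mode - wants cross < 0 → take C=(4.1037,-3.8983) (cross=-23.997)
ex = (C−B)/|BC| = (0.9707,-0.2401); ey = (0.2401,0.9707)
P = B + 2.63·ex + 2.01·ey = (1.3150,-1.1378)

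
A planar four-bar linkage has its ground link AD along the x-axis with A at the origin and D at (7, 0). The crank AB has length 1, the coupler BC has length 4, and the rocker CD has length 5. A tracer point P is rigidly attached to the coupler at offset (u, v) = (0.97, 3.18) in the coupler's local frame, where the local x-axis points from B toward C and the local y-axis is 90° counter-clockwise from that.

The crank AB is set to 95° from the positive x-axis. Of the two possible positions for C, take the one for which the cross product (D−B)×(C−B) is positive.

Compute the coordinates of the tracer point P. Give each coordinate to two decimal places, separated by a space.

A=(0,0), D=(7.00,0)
B = A + 1.00·(cos95°, sin95°) = (-0.0872, 0.9962)
|BD| = 7.1568
circle(B,4.00) ∩ circle(D,5.00): a=2.9496, h=2.7018
  candidates: C₊=(3.2098,3.2611) cross=19.336; C₋=(2.4577,-2.0899) cross=-19.336
  mode + wants cross > 0 → take C=(3.2098,3.2611) (cross=19.336)
ex = (C−B)/|BC| = (0.8243,0.5662); ey = (-0.5662,0.8243)
P = B + 0.97·ex + 3.18·ey = (-1.0882,4.1666)

-1.09 4.17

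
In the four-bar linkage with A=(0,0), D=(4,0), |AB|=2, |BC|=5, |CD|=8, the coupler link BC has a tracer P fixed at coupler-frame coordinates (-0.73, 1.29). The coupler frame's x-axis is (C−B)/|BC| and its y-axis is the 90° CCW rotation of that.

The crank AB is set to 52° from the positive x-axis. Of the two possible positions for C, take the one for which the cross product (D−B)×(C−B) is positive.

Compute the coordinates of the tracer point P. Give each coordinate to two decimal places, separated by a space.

0.60 0.24

A=(0,0), D=(4.00,0)
B = A + 2.00·(cos52°, sin52°) = (1.2313, 1.5760)
|BD| = 3.1858
circle(B,5.00) ∩ circle(D,8.00): a=-4.5280, h=2.1207
  candidates: C₊=(-1.6547,5.6590) cross=6.756; C₋=(-3.7529,1.9730) cross=-6.756
  mode + wants cross > 0 → take C=(-1.6547,5.6590) (cross=6.756)
ex = (C−B)/|BC| = (-0.5772,0.8166); ey = (-0.8166,-0.5772)
P = B + -0.73·ex + 1.29·ey = (0.5993,0.2353)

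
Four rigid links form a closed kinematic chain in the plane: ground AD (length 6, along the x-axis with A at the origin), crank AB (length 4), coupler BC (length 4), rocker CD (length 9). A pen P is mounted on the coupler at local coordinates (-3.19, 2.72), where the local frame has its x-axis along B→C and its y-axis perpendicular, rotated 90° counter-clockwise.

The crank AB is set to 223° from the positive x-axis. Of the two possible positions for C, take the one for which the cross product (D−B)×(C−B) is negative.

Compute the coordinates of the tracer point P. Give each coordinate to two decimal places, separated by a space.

A=(0,0), D=(6.00,0)
B = A + 4.00·(cos223°, sin223°) = (-2.9254, -2.7280)
|BD| = 9.3330
circle(B,4.00) ∩ circle(D,9.00): a=1.1842, h=3.8207
  candidates: C₊=(-2.9097,1.2720) cross=35.658; C₋=(-0.6761,-6.0357) cross=-35.658
  mode - wants cross < 0 → take C=(-0.6761,-6.0357) (cross=-35.658)
ex = (C−B)/|BC| = (0.5623,-0.8269); ey = (0.8269,0.5623)
P = B + -3.19·ex + 2.72·ey = (-2.4700,1.4394)

-2.47 1.44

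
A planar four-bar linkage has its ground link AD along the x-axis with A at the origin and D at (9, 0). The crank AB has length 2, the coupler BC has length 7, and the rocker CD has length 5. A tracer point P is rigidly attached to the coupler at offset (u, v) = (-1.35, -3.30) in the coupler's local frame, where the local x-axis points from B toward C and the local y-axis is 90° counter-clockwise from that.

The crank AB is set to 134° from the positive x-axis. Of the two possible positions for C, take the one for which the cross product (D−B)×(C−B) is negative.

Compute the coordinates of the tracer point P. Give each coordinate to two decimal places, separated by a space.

A=(0,0), D=(9.00,0)
B = A + 2.00·(cos134°, sin134°) = (-1.3893, 1.4387)
|BD| = 10.4885
circle(B,7.00) ∩ circle(D,5.00): a=6.3883, h=2.8617
  candidates: C₊=(5.3312,3.3970) cross=30.014; C₋=(4.5461,-2.2722) cross=-30.014
  mode - wants cross < 0 → take C=(4.5461,-2.2722) (cross=-30.014)
ex = (C−B)/|BC| = (0.8479,-0.5301); ey = (0.5301,0.8479)
P = B + -1.35·ex + -3.30·ey = (-4.2834,-0.6438)

-4.28 -0.64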